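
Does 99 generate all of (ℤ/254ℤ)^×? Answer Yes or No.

No

φ(254) = φ(2)·φ(127) = 1·126 = 126 = 2 · 3^2 · 7.
An element g generates (Z/254Z)^× iff g^(126/q) ≢ 1 (mod 254) for each prime q ∈ {2, 3, 7}.
99^63 ≡ 1 (mod 254)  [q = 2: ≡ 1 ✗]
99^42 ≡ 107 (mod 254)  [q = 3: ≢ 1 ✓]
99^18 ≡ 1 (mod 254)  [q = 7: ≡ 1 ✗]
Since 99^63 ≡ 1, the order of 99 divides 63 < 126, so 99 is not a primitive root.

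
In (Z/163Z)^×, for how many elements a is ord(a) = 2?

1

φ(163) = 163 − 1 = 162 = 2 · 3^4.
(Z/163Z)^× is cyclic (|G| = 162); a cyclic group of order m has exactly φ(d) elements of each order d | m, and none otherwise.
2 | 162, and φ(2) = 2 − 1 = 1.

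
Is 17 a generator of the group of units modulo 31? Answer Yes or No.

φ(31) = 31 − 1 = 30 = 2 · 3 · 5.
It suffices to check that the order of 17 is not a proper divisor of 30: compute 17^(30/q) for q ∈ {2, 3, 5}.
17^15 ≡ 30 (mod 31)  [q = 2: ≢ 1 ✓]
17^10 ≡ 25 (mod 31)  [q = 3: ≢ 1 ✓]
17^6 ≡ 8 (mod 31)  [q = 5: ≢ 1 ✓]
Every test exponent gives a nontrivial residue, hence 17 generates the full group.

Yes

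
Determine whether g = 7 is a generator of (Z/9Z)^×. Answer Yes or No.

φ(9) = φ(3^2) = 3·(3−1) = 6 = 2 · 3.
Test 7^(6/q) mod 9 for each prime factor q of 6:
7^3 ≡ 1 (mod 9)  [q = 2: ≡ 1 ✗]
7^2 ≡ 4 (mod 9)  [q = 3: ≢ 1 ✓]
The check at q = 2 fails, so 7 generates a proper subgroup.

No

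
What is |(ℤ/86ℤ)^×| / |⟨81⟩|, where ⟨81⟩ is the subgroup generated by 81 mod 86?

Since 81 ∈ (Z/86Z)^×, its order divides φ(86) = φ(2)·φ(43) = 1·42 = 42 = 2 · 3 · 7.
Divisors of 42: 1, 2, 3, 6, 7, 14, 21, 42.
Evaluate successive powers at the divisors of 42:
81^1 ≡ 81 (mod 86)
81^2 ≡ 25 (mod 86)
81^3 ≡ 47 (mod 86)
81^6 ≡ 59 (mod 86)
81^7 ≡ 49 (mod 86)
81^14 ≡ 79 (mod 86)
81^21 ≡ 1 (mod 86) ✓
Thus |⟨81⟩| = ord(81) = 21.
The index is φ(86) / ord(81) = 42 / 21 = 2.

2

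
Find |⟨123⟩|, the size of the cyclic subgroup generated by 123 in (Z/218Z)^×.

108

Since 123 ∈ (Z/218Z)^×, its order divides φ(218) = φ(2)·φ(109) = 1·108 = 108 = 2^2 · 3^3.
Divisors of 108: 1, 2, 3, 4, 6, 9, 12, 18, 27, 36, 54, 108.
Evaluate successive powers at the divisors of 108:
123^1 ≡ 123
123^2 ≡ 87
123^3 ≡ 19
123^4 ≡ 157
123^6 ≡ 143
123^9 ≡ 101
123^12 ≡ 175
123^18 ≡ 173
123^27 ≡ 33
123^36 ≡ 63
123^54 ≡ 217
123^108 ≡ 1
So ord_218(123) = 108.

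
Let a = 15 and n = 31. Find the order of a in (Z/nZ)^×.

10

By Lagrange's theorem, ord_31(15) divides φ(31) = 31 − 1 = 30 = 2 · 3 · 5.
Divisors of 30: 1, 2, 3, 5, 6, 10, 15, 30.
Evaluate successive powers at the divisors of 30:
15^1 ≡ 15
15^2 ≡ 8
15^3 ≡ 27
15^5 ≡ 30
15^6 ≡ 16
15^10 ≡ 1
Therefore the multiplicative order of 15 modulo 31 is 10.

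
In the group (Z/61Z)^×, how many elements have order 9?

φ(61) = 61 − 1 = 60 = 2^2 · 3 · 5.
(Z/61Z)^× is cyclic (|G| = 60); a cyclic group of order m has exactly φ(d) elements of each order d | m, and none otherwise.
Since 9 ∤ 60, the count is 0.

0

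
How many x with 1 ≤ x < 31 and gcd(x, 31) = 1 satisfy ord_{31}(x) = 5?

4

φ(31) = 31 − 1 = 30 = 2 · 3 · 5.
In a cyclic group of order 30, there are φ(d) elements of order d for each divisor d of 30, and zero for non-divisors.
5 | 30, and φ(5) = 5 − 1 = 4.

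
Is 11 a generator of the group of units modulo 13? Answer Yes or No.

φ(13) = 13 − 1 = 12 = 2^2 · 3.
It suffices to check that the order of 11 is not a proper divisor of 12: compute 11^(12/q) for q ∈ {2, 3}.
11^6 ≡ 12 (mod 13)  [q = 2: ≢ 1 ✓]
11^4 ≡ 3 (mod 13)  [q = 3: ≢ 1 ✓]
Every test exponent gives a nontrivial residue, hence 11 generates the full group.

Yes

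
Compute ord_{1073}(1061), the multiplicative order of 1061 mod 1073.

36

Since 1061 ∈ (Z/1073Z)^×, its order divides φ(1073) = φ(29·37) = (29−1)·(37−1) = 28·36 = 1008 = 2^4 · 3^2 · 7.
Divisors of 1008: 1, 2, 3, 4, 6, 7, 8, 9, 12, 14, 16, 18, 21, 24, 28, 36, 42, 48, 56, 63, 72, 84, 112, 126, 144, 168, 252, 336, 504, 1008.
Check 1061^d mod 1073 for each divisor in increasing order:
1061^1 ≡ 1061 (mod 1073)
1061^2 ≡ 144 (mod 1073)
1061^3 ≡ 418 (mod 1073)
1061^4 ≡ 349 (mod 1073)
1061^6 ≡ 898 (mod 1073)
1061^7 ≡ 1027 (mod 1073)
1061^8 ≡ 552 (mod 1073)
1061^9 ≡ 887 (mod 1073)
1061^12 ≡ 581 (mod 1073)
1061^14 ≡ 1043 (mod 1073)
1061^16 ≡ 1045 (mod 1073)
1061^18 ≡ 260 (mod 1073)
1061^21 ≡ 307 (mod 1073)
1061^24 ≡ 639 (mod 1073)
1061^28 ≡ 900 (mod 1073)
1061^36 ≡ 1 (mod 1073) ✓
Therefore the multiplicative order of 1061 modulo 1073 is 36.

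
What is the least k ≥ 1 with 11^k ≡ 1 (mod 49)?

21

The order of 11 must divide φ(49) = φ(7^2) = 7·(7−1) = 42 = 2 · 3 · 7.
Divisors of 42: 1, 2, 3, 6, 7, 14, 21, 42.
Compute 11^d (mod 49) for the divisors d until we hit 1:
11^1 ≡ 11
11^2 ≡ 23
11^3 ≡ 8
11^6 ≡ 15
11^7 ≡ 18
11^14 ≡ 30
11^21 ≡ 1
So ord_49(11) = 21.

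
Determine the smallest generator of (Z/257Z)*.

φ(257) = 257 − 1 = 256 = 2^8.
Test candidates g = 2, 3, … against the prime factors q ∈ {2} of φ(257): g is a generator iff g^(256/q) ≢ 1 for every such q.
g = 2: 2^128 ≡ 1 — hits 1, so not a primitive root.
g = 3: 3^128 ≡ 256 — none is 1, so 3 is a primitive root.
So 3 is the smallest generator of (Z/257Z)^×.

3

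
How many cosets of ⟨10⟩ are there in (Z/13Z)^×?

2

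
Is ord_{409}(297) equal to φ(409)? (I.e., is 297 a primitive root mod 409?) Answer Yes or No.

No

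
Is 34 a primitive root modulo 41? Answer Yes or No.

Yes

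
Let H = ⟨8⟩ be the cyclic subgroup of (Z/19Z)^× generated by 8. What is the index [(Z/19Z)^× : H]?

By Lagrange's theorem, ord_19(8) divides φ(19) = 19 − 1 = 18 = 2 · 3^2.
Divisors of 18: 1, 2, 3, 6, 9, 18.
Test each divisor d:
8^1 ≡ 8 (mod 19)
8^2 ≡ 7 (mod 19)
8^3 ≡ 18 (mod 19)
8^6 ≡ 1 (mod 19) ✓
So ord_19(8) = 6, hence |⟨8⟩| = 6.
Index = |(Z/19Z)^×| / |⟨8⟩| = 18 / 6 = 3.

3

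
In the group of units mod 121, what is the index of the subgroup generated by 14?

2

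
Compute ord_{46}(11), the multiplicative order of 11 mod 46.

22

The order of 11 must divide φ(46) = φ(2)·φ(23) = 1·22 = 22 = 2 · 11.
Divisors of 22: 1, 2, 11, 22.
Evaluate successive powers at the divisors of 22:
11^1 ≡ 11 (mod 46)
11^2 ≡ 29 (mod 46)
11^11 ≡ 45 (mod 46)
11^22 ≡ 1 (mod 46) ✓
So ord_46(11) = 22.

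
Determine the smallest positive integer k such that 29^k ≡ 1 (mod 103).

51

Since 29 ∈ (Z/103Z)^×, its order divides φ(103) = 103 − 1 = 102 = 2 · 3 · 17.
Divisors of 102: 1, 2, 3, 6, 17, 34, 51, 102.
Compute 29^d (mod 103) for the divisors d until we hit 1:
29^1 ≡ 29 (mod 103)
29^2 ≡ 17 (mod 103)
29^3 ≡ 81 (mod 103)
29^6 ≡ 72 (mod 103)
29^17 ≡ 56 (mod 103)
29^34 ≡ 46 (mod 103)
29^51 ≡ 1 (mod 103) ✓
Hence ord(29) = 51.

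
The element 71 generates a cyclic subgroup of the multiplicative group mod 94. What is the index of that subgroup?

By Lagrange's theorem, ord_94(71) divides φ(94) = φ(2)·φ(47) = 1·46 = 46 = 2 · 23.
Divisors of 46: 1, 2, 23, 46.
Compute 71^d (mod 94) for the divisors d until we hit 1:
71^1 ≡ 71 (mod 94)
71^2 ≡ 59 (mod 94)
71^23 ≡ 1 (mod 94) ✓
So ord_94(71) = 23, hence |⟨71⟩| = 23.
[(Z/94Z)^× : ⟨71⟩] = 46/23 = 2.

2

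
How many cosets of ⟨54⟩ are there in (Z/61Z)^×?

1

Since 54 ∈ (Z/61Z)^×, its order divides φ(61) = 61 − 1 = 60 = 2^2 · 3 · 5.
Divisors of 60: 1, 2, 3, 4, 5, 6, 10, 12, 15, 20, 30, 60.
Test each divisor d:
54^1 ≡ 54 (mod 61)
54^2 ≡ 49 (mod 61)
54^3 ≡ 23 (mod 61)
54^4 ≡ 22 (mod 61)
54^5 ≡ 29 (mod 61)
54^6 ≡ 41 (mod 61)
54^10 ≡ 48 (mod 61)
54^12 ≡ 34 (mod 61)
54^15 ≡ 50 (mod 61)
54^20 ≡ 47 (mod 61)
54^30 ≡ 60 (mod 61)
54^60 ≡ 1 (mod 61) ✓
Thus |⟨54⟩| = ord(54) = 60.
Index = |(Z/61Z)^×| / |⟨54⟩| = 60 / 60 = 1.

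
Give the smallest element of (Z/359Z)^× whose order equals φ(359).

7

φ(359) = 359 − 1 = 358 = 2 · 179.
Test candidates g = 2, 3, … against the prime factors q ∈ {2, 179} of φ(359): g is a generator iff g^(358/q) ≢ 1 for every such q.
g = 2: 2^179 ≡ 1 — hits 1, so not a primitive root.
g = 3: 3^179 ≡ 1 — hits 1, so not a primitive root.
g = 4: 4^179 ≡ 1 — hits 1, so not a primitive root.
g = 5: 5^179 ≡ 1 — hits 1, so not a primitive root.
g = 6: 6^179 ≡ 1 — hits 1, so not a primitive root.
g = 7: 7^179 ≡ 358; 7^2 ≡ 49 — none is 1, so 7 is a primitive root.
The smallest primitive root modulo 359 is 7.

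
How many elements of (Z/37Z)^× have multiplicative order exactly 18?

φ(37) = 37 − 1 = 36 = 2^2 · 3^2.
(Z/37Z)^× is cyclic (|G| = 36); a cyclic group of order m has exactly φ(d) elements of each order d | m, and none otherwise.
18 = 2 · 3^2 divides 36, and φ(18) = 6.

6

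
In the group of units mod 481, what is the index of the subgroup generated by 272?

The order of 272 must divide φ(481) = φ(13·37) = (13−1)·(37−1) = 12·36 = 432 = 2^4 · 3^3.
Divisors of 432: 1, 2, 3, 4, 6, 8, 9, 12, 16, 18, 24, 27, 36, 48, 54, 72, 108, 144, 216, 432.
Evaluate successive powers at the divisors of 432:
272^1 ≡ 272 (mod 481)
272^2 ≡ 391 (mod 481)
272^3 ≡ 51 (mod 481)
272^4 ≡ 404 (mod 481)
272^6 ≡ 196 (mod 481)
272^8 ≡ 157 (mod 481)
272^9 ≡ 376 (mod 481)
272^12 ≡ 417 (mod 481)
272^16 ≡ 118 (mod 481)
272^18 ≡ 443 (mod 481)
272^24 ≡ 248 (mod 481)
272^27 ≡ 142 (mod 481)
272^36 ≡ 1 (mod 481) ✓
The order of 272 is 36, so the subgroup it generates has 36 elements.
The index is φ(481) / ord(272) = 432 / 36 = 12.

12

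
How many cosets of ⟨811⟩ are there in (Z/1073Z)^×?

56

ord(811) | φ(1073) = φ(29·37) = (29−1)·(37−1) = 28·36 = 1008 = 2^4 · 3^2 · 7.
Divisors of 1008: 1, 2, 3, 4, 6, 7, 8, 9, 12, 14, 16, 18, 21, 24, 28, 36, 42, 48, 56, 63, 72, 84, 112, 126, 144, 168, 252, 336, 504, 1008.
Compute 811^d (mod 1073) for the divisors d until we hit 1:
811^1 ≡ 811 (mod 1073)
811^2 ≡ 1045 (mod 1073)
811^3 ≡ 898 (mod 1073)
811^4 ≡ 784 (mod 1073)
811^6 ≡ 581 (mod 1073)
811^7 ≡ 144 (mod 1073)
811^8 ≡ 900 (mod 1073)
811^9 ≡ 260 (mod 1073)
811^12 ≡ 639 (mod 1073)
811^14 ≡ 349 (mod 1073)
811^16 ≡ 958 (mod 1073)
811^18 ≡ 1 (mod 1073) ✓
The order of 811 is 18, so the subgroup it generates has 18 elements.
[(Z/1073Z)^× : ⟨811⟩] = 1008/18 = 56.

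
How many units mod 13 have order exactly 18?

φ(13) = 13 − 1 = 12 = 2^2 · 3.
(Z/13Z)^× is cyclic (|G| = 12); a cyclic group of order m has exactly φ(d) elements of each order d | m, and none otherwise.
Here 12 is not a multiple of 18, so there are no elements of order 18.

0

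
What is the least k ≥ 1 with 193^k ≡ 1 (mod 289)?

ord(193) | φ(289) = φ(17^2) = 17·(17−1) = 272 = 2^4 · 17.
Divisors of 272: 1, 2, 4, 8, 16, 17, 34, 68, 136, 272.
Evaluate successive powers at the divisors of 272:
193^1 ≡ 193 (mod 289)
193^2 ≡ 257 (mod 289)
193^4 ≡ 157 (mod 289)
193^8 ≡ 84 (mod 289)
193^16 ≡ 120 (mod 289)
193^17 ≡ 40 (mod 289)
193^34 ≡ 155 (mod 289)
193^68 ≡ 38 (mod 289)
193^136 ≡ 288 (mod 289)
193^272 ≡ 1 (mod 289) ✓
Therefore the multiplicative order of 193 modulo 289 is 272.

272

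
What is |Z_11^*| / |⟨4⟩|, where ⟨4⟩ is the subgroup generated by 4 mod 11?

2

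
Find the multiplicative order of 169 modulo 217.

15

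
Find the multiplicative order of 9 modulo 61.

5

ord(9) | φ(61) = 61 − 1 = 60 = 2^2 · 3 · 5.
Divisors of 60: 1, 2, 3, 4, 5, 6, 10, 12, 15, 20, 30, 60.
Evaluate successive powers at the divisors of 60:
9^1 ≡ 9 (mod 61)
9^2 ≡ 20 (mod 61)
9^3 ≡ 58 (mod 61)
9^4 ≡ 34 (mod 61)
9^5 ≡ 1 (mod 61) ✓
The smallest such exponent is 5, so the order of 9 is 5.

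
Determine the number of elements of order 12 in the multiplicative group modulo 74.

4

φ(74) = φ(2)·φ(37) = 1·36 = 36 = 2^2 · 3^2.
In a cyclic group of order 36, there are φ(d) elements of order d for each divisor d of 36, and zero for non-divisors.
12 = 2^2 · 3 divides 36, and φ(12) = 4.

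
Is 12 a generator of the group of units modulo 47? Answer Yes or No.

No

φ(47) = 47 − 1 = 46 = 2 · 23.
An element g generates (Z/47Z)^× iff g^(46/q) ≢ 1 (mod 47) for each prime q ∈ {2, 23}.
12^23 ≡ 1 (mod 47)  [q = 2: ≡ 1 ✗]
12^2 ≡ 3 (mod 47)  [q = 23: ≢ 1 ✓]
12^23 ≡ 1 shows ord(12) | 23, strictly less than φ(47); not a primitive root.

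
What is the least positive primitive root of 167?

φ(167) = 167 − 1 = 166 = 2 · 83.
Test candidates g = 2, 3, … against the prime factors q ∈ {2, 83} of φ(167): g is a generator iff g^(166/q) ≢ 1 for every such q.
g = 2: 2^83 ≡ 1 — hits 1, so not a primitive root.
g = 3: 3^83 ≡ 1 — hits 1, so not a primitive root.
g = 4: 4^83 ≡ 1 — hits 1, so not a primitive root.
g = 5: 5^83 ≡ 166; 5^2 ≡ 25 — none is 1, so 5 is a primitive root.
So 5 is the smallest generator of (Z/167Z)^×.

5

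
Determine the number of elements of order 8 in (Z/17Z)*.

4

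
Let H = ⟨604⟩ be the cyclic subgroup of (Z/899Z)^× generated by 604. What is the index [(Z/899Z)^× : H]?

12

The order of 604 must divide φ(899) = φ(29·31) = (29−1)·(31−1) = 28·30 = 840 = 2^3 · 3 · 5 · 7.
Divisors of 840: 1, 2, 3, 4, 5, 6, 7, 8, 10, 12, 14, 15, 20, 21, 24, 28, 30, 35, 40, 42, 56, 60, 70, 84, 105, 120, 140, 168, 210, 280, 420, 840.
Check 604^d mod 899 for each divisor in increasing order:
604^1 ≡ 604 (mod 899)
604^2 ≡ 721 (mod 899)
604^3 ≡ 368 (mod 899)
604^4 ≡ 219 (mod 899)
604^5 ≡ 123 (mod 899)
604^6 ≡ 574 (mod 899)
604^7 ≡ 581 (mod 899)
604^8 ≡ 314 (mod 899)
604^10 ≡ 745 (mod 899)
604^12 ≡ 442 (mod 899)
604^14 ≡ 436 (mod 899)
604^15 ≡ 836 (mod 899)
604^20 ≡ 342 (mod 899)
604^21 ≡ 697 (mod 899)
604^24 ≡ 281 (mod 899)
604^28 ≡ 407 (mod 899)
604^30 ≡ 373 (mod 899)
604^35 ≡ 30 (mod 899)
604^40 ≡ 94 (mod 899)
604^42 ≡ 349 (mod 899)
604^56 ≡ 233 (mod 899)
604^60 ≡ 683 (mod 899)
604^70 ≡ 1 (mod 899) ✓
Thus |⟨604⟩| = ord(604) = 70.
Index = |(Z/899Z)^×| / |⟨604⟩| = 840 / 70 = 12.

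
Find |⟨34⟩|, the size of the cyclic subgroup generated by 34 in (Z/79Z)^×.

ord(34) | φ(79) = 79 − 1 = 78 = 2 · 3 · 13.
Divisors of 78: 1, 2, 3, 6, 13, 26, 39, 78.
Compute 34^d (mod 79) for the divisors d until we hit 1:
34^1 ≡ 34 (mod 79)
34^2 ≡ 50 (mod 79)
34^3 ≡ 41 (mod 79)
34^6 ≡ 22 (mod 79)
34^13 ≡ 24 (mod 79)
34^26 ≡ 23 (mod 79)
34^39 ≡ 78 (mod 79)
34^78 ≡ 1 (mod 79) ✓
Hence ord(34) = 78.

78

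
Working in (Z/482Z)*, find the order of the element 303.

240

ord(303) | φ(482) = φ(2)·φ(241) = 1·240 = 240 = 2^4 · 3 · 5.
Divisors of 240: 1, 2, 3, 4, 5, 6, 8, 10, 12, 15, 16, 20, 24, 30, 40, 48, 60, 80, 120, 240.
Compute 303^d (mod 482) for the divisors d until we hit 1:
303^1 ≡ 303 (mod 482)
303^2 ≡ 229 (mod 482)
303^3 ≡ 461 (mod 482)
303^4 ≡ 385 (mod 482)
303^5 ≡ 11 (mod 482)
303^6 ≡ 441 (mod 482)
303^8 ≡ 251 (mod 482)
303^10 ≡ 121 (mod 482)
303^12 ≡ 235 (mod 482)
303^15 ≡ 367 (mod 482)
303^16 ≡ 341 (mod 482)
303^20 ≡ 181 (mod 482)
303^24 ≡ 277 (mod 482)
303^30 ≡ 211 (mod 482)
303^40 ≡ 467 (mod 482)
303^48 ≡ 91 (mod 482)
303^60 ≡ 177 (mod 482)
303^80 ≡ 225 (mod 482)
303^120 ≡ 481 (mod 482)
303^240 ≡ 1 (mod 482) ✓
Hence ord(303) = 240.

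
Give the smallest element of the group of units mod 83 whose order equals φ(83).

φ(83) = 83 − 1 = 82 = 2 · 41.
g is a primitive root iff g^(82/q) ≢ 1 (mod 83) for each prime q ∈ {2, 41}.
g = 2: 2^41 ≡ 82; 2^2 ≡ 4 — none is 1, so 2 is a primitive root.
The smallest primitive root modulo 83 is 2.

2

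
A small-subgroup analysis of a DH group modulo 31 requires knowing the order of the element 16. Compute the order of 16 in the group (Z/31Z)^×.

5

The order of 16 must divide φ(31) = 31 − 1 = 30 = 2 · 3 · 5.
Divisors of 30: 1, 2, 3, 5, 6, 10, 15, 30.
Test each divisor d:
16^1 ≡ 16
16^2 ≡ 8
16^3 ≡ 4
16^5 ≡ 1
The smallest such exponent is 5, so the order of 16 is 5.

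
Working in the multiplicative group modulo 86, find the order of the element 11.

Since 11 ∈ (Z/86Z)^×, its order divides φ(86) = φ(2)·φ(43) = 1·42 = 42 = 2 · 3 · 7.
Divisors of 42: 1, 2, 3, 6, 7, 14, 21, 42.
Compute 11^d (mod 86) for the divisors d until we hit 1:
11^1 ≡ 11
11^2 ≡ 35
11^3 ≡ 41
11^6 ≡ 47
11^7 ≡ 1
The smallest such exponent is 7, so the order of 11 is 7.

7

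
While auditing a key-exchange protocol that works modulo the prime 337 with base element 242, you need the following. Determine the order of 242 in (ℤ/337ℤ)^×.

168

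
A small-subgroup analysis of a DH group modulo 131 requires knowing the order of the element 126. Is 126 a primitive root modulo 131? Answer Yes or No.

φ(131) = 131 − 1 = 130 = 2 · 5 · 13.
It suffices to check that the order of 126 is not a proper divisor of 130: compute 126^(130/q) for q ∈ {2, 5, 13}.
126^65 ≡ 130 (mod 131)  [q = 2: ≢ 1 ✓]
126^26 ≡ 53 (mod 131)  [q = 5: ≢ 1 ✓]
126^10 ≡ 99 (mod 131)  [q = 13: ≢ 1 ✓]
All checks pass, so 126 has order 130 and is a primitive root modulo 131.

Yes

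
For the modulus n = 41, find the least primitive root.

φ(41) = 41 − 1 = 40 = 2^3 · 5.
g is a primitive root iff g^(40/q) ≢ 1 (mod 41) for each prime q ∈ {2, 5}.
g = 2: 2^20 ≡ 1 — hits 1, so not a primitive root.
g = 3: 3^20 ≡ 40; 3^8 ≡ 1 — hits 1, so not a primitive root.
g = 4: 4^20 ≡ 1 — hits 1, so not a primitive root.
g = 5: 5^20 ≡ 1 — hits 1, so not a primitive root.
g = 6: 6^20 ≡ 40; 6^8 ≡ 10 — none is 1, so 6 is a primitive root.
Hence the least primitive root of 41 is 6.

6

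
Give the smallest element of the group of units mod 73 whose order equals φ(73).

φ(73) = 73 − 1 = 72 = 2^3 · 3^2.
Test candidates g = 2, 3, … against the prime factors q ∈ {2, 3} of φ(73): g is a generator iff g^(72/q) ≢ 1 for every such q.
g = 2: 2^36 ≡ 1 — hits 1, so not a primitive root.
g = 3: 3^36 ≡ 1 — hits 1, so not a primitive root.
g = 4: 4^36 ≡ 1 — hits 1, so not a primitive root.
g = 5: 5^36 ≡ 72; 5^24 ≡ 8 — none is 1, so 5 is a primitive root.
So 5 is the smallest generator of (Z/73Z)^×.

5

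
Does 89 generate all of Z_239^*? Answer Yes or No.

Yes

φ(239) = 239 − 1 = 238 = 2 · 7 · 17.
Test 89^(238/q) mod 239 for each prime factor q of 238:
89^119 ≡ 238 (mod 239)  [q = 2: ≢ 1 ✓]
89^34 ≡ 201 (mod 239)  [q = 7: ≢ 1 ✓]
89^14 ≡ 75 (mod 239)  [q = 17: ≢ 1 ✓]
All checks pass, so 89 has order 238 and is a primitive root modulo 239.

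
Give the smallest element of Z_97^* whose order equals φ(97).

φ(97) = 97 − 1 = 96 = 2^5 · 3.
Test candidates g = 2, 3, … against the prime factors q ∈ {2, 3} of φ(97): g is a generator iff g^(96/q) ≢ 1 for every such q.
g = 2: 2^48 ≡ 1 — hits 1, so not a primitive root.
g = 3: 3^48 ≡ 1 — hits 1, so not a primitive root.
g = 4: 4^48 ≡ 1 — hits 1, so not a primitive root.
g = 5: 5^48 ≡ 96; 5^32 ≡ 35 — none is 1, so 5 is a primitive root.
So 5 is the smallest generator of (Z/97Z)^×.

5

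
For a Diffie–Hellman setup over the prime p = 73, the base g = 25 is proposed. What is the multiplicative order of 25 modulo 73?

36

By Lagrange's theorem, ord_73(25) divides φ(73) = 73 − 1 = 72 = 2^3 · 3^2.
Divisors of 72: 1, 2, 3, 4, 6, 8, 9, 12, 18, 24, 36, 72.
Check 25^d mod 73 for each divisor in increasing order:
25^1 ≡ 25
25^2 ≡ 41
25^3 ≡ 3
25^4 ≡ 2
25^6 ≡ 9
25^8 ≡ 4
25^9 ≡ 27
25^12 ≡ 8
25^18 ≡ 72
25^24 ≡ 64
25^36 ≡ 1
Hence ord(25) = 36.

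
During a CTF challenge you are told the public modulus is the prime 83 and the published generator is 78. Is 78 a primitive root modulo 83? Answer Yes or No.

No

φ(83) = 83 − 1 = 82 = 2 · 41.
An element g generates (Z/83Z)^× iff g^(82/q) ≢ 1 (mod 83) for each prime q ∈ {2, 41}.
78^41 ≡ 1 (mod 83)  [q = 2: ≡ 1 ✗]
78^2 ≡ 25 (mod 83)  [q = 41: ≢ 1 ✓]
78^41 ≡ 1 shows ord(78) | 41, strictly less than φ(83); not a primitive root.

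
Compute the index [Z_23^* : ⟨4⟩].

2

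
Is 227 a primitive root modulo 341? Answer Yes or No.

No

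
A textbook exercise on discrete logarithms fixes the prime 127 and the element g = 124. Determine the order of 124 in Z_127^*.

63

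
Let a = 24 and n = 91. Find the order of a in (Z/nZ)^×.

12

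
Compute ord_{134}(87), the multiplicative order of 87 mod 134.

66

By Lagrange's theorem, ord_134(87) divides φ(134) = φ(2)·φ(67) = 1·66 = 66 = 2 · 3 · 11.
Divisors of 66: 1, 2, 3, 6, 11, 22, 33, 66.
Test each divisor d:
87^1 ≡ 87 (mod 134)
87^2 ≡ 65 (mod 134)
87^3 ≡ 27 (mod 134)
87^6 ≡ 59 (mod 134)
87^11 ≡ 97 (mod 134)
87^22 ≡ 29 (mod 134)
87^33 ≡ 133 (mod 134)
87^66 ≡ 1 (mod 134) ✓
Therefore the multiplicative order of 87 modulo 134 is 66.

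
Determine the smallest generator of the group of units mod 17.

φ(17) = 17 − 1 = 16 = 2^4.
Test candidates g = 2, 3, … against the prime factors q ∈ {2} of φ(17): g is a generator iff g^(16/q) ≢ 1 for every such q.
g = 2: 2^8 ≡ 1 — hits 1, so not a primitive root.
g = 3: 3^8 ≡ 16 — none is 1, so 3 is a primitive root.
So 3 is the smallest generator of (Z/17Z)^×.

3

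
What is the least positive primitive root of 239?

7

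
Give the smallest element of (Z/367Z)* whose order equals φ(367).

6

φ(367) = 367 − 1 = 366 = 2 · 3 · 61.
Test candidates g = 2, 3, … against the prime factors q ∈ {2, 3, 61} of φ(367): g is a generator iff g^(366/q) ≢ 1 for every such q.
g = 2: 2^183 ≡ 1 — hits 1, so not a primitive root.
g = 3: 3^183 ≡ 366; 3^122 ≡ 1 — hits 1, so not a primitive root.
g = 4: 4^183 ≡ 1 — hits 1, so not a primitive root.
g = 5: 5^183 ≡ 366; 5^122 ≡ 1 — hits 1, so not a primitive root.
g = 6: 6^183 ≡ 366; 6^122 ≡ 283; 6^6 ≡ 47 — none is 1, so 6 is a primitive root.
The smallest primitive root modulo 367 is 6.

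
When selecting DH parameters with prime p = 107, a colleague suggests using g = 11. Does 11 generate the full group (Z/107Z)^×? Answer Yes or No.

No

φ(107) = 107 − 1 = 106 = 2 · 53.
Test 11^(106/q) mod 107 for each prime factor q of 106:
11^53 ≡ 1 (mod 107)  [q = 2: ≡ 1 ✗]
11^2 ≡ 14 (mod 107)  [q = 53: ≢ 1 ✓]
The check at q = 2 fails, so 11 generates a proper subgroup.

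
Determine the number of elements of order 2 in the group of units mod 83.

1

φ(83) = 83 − 1 = 82 = 2 · 41.
Since (Z/83Z)^× is cyclic of order 82, the number of elements of order d is φ(d) when d | 82 and 0 otherwise.
2 | 82, and φ(2) = 2 − 1 = 1.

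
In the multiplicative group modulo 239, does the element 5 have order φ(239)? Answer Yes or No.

No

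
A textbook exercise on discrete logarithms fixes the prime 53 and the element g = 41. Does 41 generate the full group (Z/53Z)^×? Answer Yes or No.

Yes

φ(53) = 53 − 1 = 52 = 2^2 · 13.
An element g generates (Z/53Z)^× iff g^(52/q) ≢ 1 (mod 53) for each prime q ∈ {2, 13}.
41^26 ≡ 52 (mod 53)  [q = 2: ≢ 1 ✓]
41^4 ≡ 13 (mod 53)  [q = 13: ≢ 1 ✓]
All checks pass, so 41 has order 52 and is a primitive root modulo 53.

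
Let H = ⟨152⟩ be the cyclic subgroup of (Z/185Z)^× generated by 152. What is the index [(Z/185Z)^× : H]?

4

Since 152 ∈ (Z/185Z)^×, its order divides φ(185) = φ(5·37) = (5−1)·(37−1) = 4·36 = 144 = 2^4 · 3^2.
Divisors of 144: 1, 2, 3, 4, 6, 8, 9, 12, 16, 18, 24, 36, 48, 72, 144.
Compute 152^d (mod 185) for the divisors d until we hit 1:
152^1 ≡ 152 (mod 185)
152^2 ≡ 164 (mod 185)
152^3 ≡ 138 (mod 185)
152^4 ≡ 71 (mod 185)
152^6 ≡ 174 (mod 185)
152^8 ≡ 46 (mod 185)
152^9 ≡ 147 (mod 185)
152^12 ≡ 121 (mod 185)
152^16 ≡ 81 (mod 185)
152^18 ≡ 149 (mod 185)
152^24 ≡ 26 (mod 185)
152^36 ≡ 1 (mod 185) ✓
So ord_185(152) = 36, hence |⟨152⟩| = 36.
The index is φ(185) / ord(152) = 144 / 36 = 4.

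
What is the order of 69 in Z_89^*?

44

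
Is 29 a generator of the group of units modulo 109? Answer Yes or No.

No

φ(109) = 109 − 1 = 108 = 2^2 · 3^3.
An element g generates (Z/109Z)^× iff g^(108/q) ≢ 1 (mod 109) for each prime q ∈ {2, 3}.
29^54 ≡ 1 (mod 109)  [q = 2: ≡ 1 ✗]
29^36 ≡ 63 (mod 109)  [q = 3: ≢ 1 ✓]
The check at q = 2 fails, so 29 generates a proper subgroup.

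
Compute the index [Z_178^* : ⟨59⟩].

1

ord(59) | φ(178) = φ(2)·φ(89) = 1·88 = 88 = 2^3 · 11.
Divisors of 88: 1, 2, 4, 8, 11, 22, 44, 88.
Evaluate successive powers at the divisors of 88:
59^1 ≡ 59 (mod 178)
59^2 ≡ 99 (mod 178)
59^4 ≡ 11 (mod 178)
59^8 ≡ 121 (mod 178)
59^11 ≡ 101 (mod 178)
59^22 ≡ 55 (mod 178)
59^44 ≡ 177 (mod 178)
59^88 ≡ 1 (mod 178) ✓
So ord_178(59) = 88, hence |⟨59⟩| = 88.
Index = |(Z/178Z)^×| / |⟨59⟩| = 88 / 88 = 1.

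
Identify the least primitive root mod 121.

2

φ(121) = φ(11^2) = 11·(11−1) = 110 = 2 · 5 · 11.
Test candidates g = 2, 3, … against the prime factors q ∈ {2, 5, 11} of φ(121): g is a generator iff g^(110/q) ≢ 1 for every such q.
g = 2: 2^55 ≡ 120; 2^22 ≡ 81; 2^10 ≡ 56 — none is 1, so 2 is a primitive root.
Hence the least primitive root of 121 is 2.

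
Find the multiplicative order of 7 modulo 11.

The order of 7 must divide φ(11) = 11 − 1 = 10 = 2 · 5.
Divisors of 10: 1, 2, 5, 10.
Check 7^d mod 11 for each divisor in increasing order:
7^1 ≡ 7
7^2 ≡ 5
7^5 ≡ 10
7^10 ≡ 1
Hence ord(7) = 10.

10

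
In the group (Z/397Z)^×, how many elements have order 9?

6

φ(397) = 397 − 1 = 396 = 2^2 · 3^2 · 11.
Since (Z/397Z)^× is cyclic of order 396, the number of elements of order d is φ(d) when d | 396 and 0 otherwise.
9 = 3^2 divides 396, and φ(9) = 6.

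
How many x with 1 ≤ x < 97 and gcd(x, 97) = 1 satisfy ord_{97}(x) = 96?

32

φ(97) = 97 − 1 = 96 = 2^5 · 3.
Since (Z/97Z)^× is cyclic of order 96, the number of elements of order d is φ(d) when d | 96 and 0 otherwise.
96 = 2^5 · 3 divides 96, and φ(96) = 32.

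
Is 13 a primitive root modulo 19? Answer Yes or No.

φ(19) = 19 − 1 = 18 = 2 · 3^2.
Test 13^(18/q) mod 19 for each prime factor q of 18:
13^9 ≡ 18 (mod 19)  [q = 2: ≢ 1 ✓]
13^6 ≡ 11 (mod 19)  [q = 3: ≢ 1 ✓]
All checks pass, so 13 has order 18 and is a primitive root modulo 19.

Yes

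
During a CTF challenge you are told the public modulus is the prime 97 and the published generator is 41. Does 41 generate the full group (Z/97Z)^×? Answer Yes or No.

φ(97) = 97 − 1 = 96 = 2^5 · 3.
It suffices to check that the order of 41 is not a proper divisor of 96: compute 41^(96/q) for q ∈ {2, 3}.
41^48 ≡ 96 (mod 97)  [q = 2: ≢ 1 ✓]
41^32 ≡ 35 (mod 97)  [q = 3: ≢ 1 ✓]
None equal 1, so ord_97(41) = 96: 41 is a primitive root.

Yes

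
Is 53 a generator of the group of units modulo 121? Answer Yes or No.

No

φ(121) = φ(11^2) = 11·(11−1) = 110 = 2 · 5 · 11.
It suffices to check that the order of 53 is not a proper divisor of 110: compute 53^(110/q) for q ∈ {2, 5, 11}.
53^55 ≡ 1 (mod 121)  [q = 2: ≡ 1 ✗]
53^22 ≡ 81 (mod 121)  [q = 5: ≢ 1 ✓]
53^10 ≡ 23 (mod 121)  [q = 11: ≢ 1 ✓]
53^55 ≡ 1 shows ord(53) | 55, strictly less than φ(121); not a primitive root.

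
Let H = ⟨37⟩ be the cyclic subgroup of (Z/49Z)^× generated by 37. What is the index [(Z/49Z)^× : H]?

2

Since 37 ∈ (Z/49Z)^×, its order divides φ(49) = φ(7^2) = 7·(7−1) = 42 = 2 · 3 · 7.
Divisors of 42: 1, 2, 3, 6, 7, 14, 21, 42.
Test each divisor d:
37^1 ≡ 37 (mod 49)
37^2 ≡ 46 (mod 49)
37^3 ≡ 36 (mod 49)
37^6 ≡ 22 (mod 49)
37^7 ≡ 30 (mod 49)
37^14 ≡ 18 (mod 49)
37^21 ≡ 1 (mod 49) ✓
So ord_49(37) = 21, hence |⟨37⟩| = 21.
[(Z/49Z)^× : ⟨37⟩] = 42/21 = 2.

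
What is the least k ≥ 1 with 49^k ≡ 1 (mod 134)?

33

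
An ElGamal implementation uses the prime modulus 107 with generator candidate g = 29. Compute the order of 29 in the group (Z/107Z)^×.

Since 29 ∈ (Z/107Z)^×, its order divides φ(107) = 107 − 1 = 106 = 2 · 53.
Divisors of 106: 1, 2, 53, 106.
Compute 29^d (mod 107) for the divisors d until we hit 1:
29^1 ≡ 29 (mod 107)
29^2 ≡ 92 (mod 107)
29^53 ≡ 1 (mod 107) ✓
So ord_107(29) = 53.

53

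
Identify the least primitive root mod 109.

6

φ(109) = 109 − 1 = 108 = 2^2 · 3^3.
g is a primitive root iff g^(108/q) ≢ 1 (mod 109) for each prime q ∈ {2, 3}.
g = 2: 2^54 ≡ 108; 2^36 ≡ 1 — hits 1, so not a primitive root.
g = 3: 3^54 ≡ 1 — hits 1, so not a primitive root.
g = 4: 4^54 ≡ 1 — hits 1, so not a primitive root.
g = 5: 5^54 ≡ 1 — hits 1, so not a primitive root.
g = 6: 6^54 ≡ 108; 6^36 ≡ 63 — none is 1, so 6 is a primitive root.
Hence the least primitive root of 109 is 6.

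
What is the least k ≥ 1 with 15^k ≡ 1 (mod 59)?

By Lagrange's theorem, ord_59(15) divides φ(59) = 59 − 1 = 58 = 2 · 29.
Divisors of 58: 1, 2, 29, 58.
Evaluate successive powers at the divisors of 58:
15^1 ≡ 15 (mod 59)
15^2 ≡ 48 (mod 59)
15^29 ≡ 1 (mod 59) ✓
The smallest such exponent is 29, so the order of 15 is 29.

29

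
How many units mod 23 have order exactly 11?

φ(23) = 23 − 1 = 22 = 2 · 11.
Since (Z/23Z)^× is cyclic of order 22, the number of elements of order d is φ(d) when d | 22 and 0 otherwise.
11 | 22, and φ(11) = 11 − 1 = 10.

10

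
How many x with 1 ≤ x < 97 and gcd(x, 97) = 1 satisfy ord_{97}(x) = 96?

32

φ(97) = 97 − 1 = 96 = 2^5 · 3.
(Z/97Z)^× is cyclic (|G| = 96); a cyclic group of order m has exactly φ(d) elements of each order d | m, and none otherwise.
96 = 2^5 · 3 divides 96, and φ(96) = 32.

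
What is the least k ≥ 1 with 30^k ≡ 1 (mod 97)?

The order of 30 must divide φ(97) = 97 − 1 = 96 = 2^5 · 3.
Divisors of 96: 1, 2, 3, 4, 6, 8, 12, 16, 24, 32, 48, 96.
Test each divisor d:
30^1 ≡ 30 (mod 97)
30^2 ≡ 27 (mod 97)
30^3 ≡ 34 (mod 97)
30^4 ≡ 50 (mod 97)
30^6 ≡ 89 (mod 97)
30^8 ≡ 75 (mod 97)
30^12 ≡ 64 (mod 97)
30^16 ≡ 96 (mod 97)
30^24 ≡ 22 (mod 97)
30^32 ≡ 1 (mod 97) ✓
Hence ord(30) = 32.

32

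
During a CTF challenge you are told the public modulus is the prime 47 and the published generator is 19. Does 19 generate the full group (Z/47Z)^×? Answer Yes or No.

Yes

φ(47) = 47 − 1 = 46 = 2 · 23.
It suffices to check that the order of 19 is not a proper divisor of 46: compute 19^(46/q) for q ∈ {2, 23}.
19^23 ≡ 46 (mod 47)  [q = 2: ≢ 1 ✓]
19^2 ≡ 32 (mod 47)  [q = 23: ≢ 1 ✓]
All checks pass, so 19 has order 46 and is a primitive root modulo 47.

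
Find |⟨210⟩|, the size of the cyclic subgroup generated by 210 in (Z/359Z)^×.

By Lagrange's theorem, ord_359(210) divides φ(359) = 359 − 1 = 358 = 2 · 179.
Divisors of 358: 1, 2, 179, 358.
Test each divisor d:
210^1 ≡ 210 (mod 359)
210^2 ≡ 302 (mod 359)
210^179 ≡ 358 (mod 359)
210^358 ≡ 1 (mod 359) ✓
Therefore the multiplicative order of 210 modulo 359 is 358.

358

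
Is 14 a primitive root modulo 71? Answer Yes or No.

φ(71) = 71 − 1 = 70 = 2 · 5 · 7.
It suffices to check that the order of 14 is not a proper divisor of 70: compute 14^(70/q) for q ∈ {2, 5, 7}.
14^35 ≡ 70 (mod 71)  [q = 2: ≢ 1 ✓]
14^14 ≡ 5 (mod 71)  [q = 5: ≢ 1 ✓]
14^10 ≡ 1 (mod 71)  [q = 7: ≡ 1 ✗]
Since 14^10 ≡ 1, the order of 14 divides 10 < 70, so 14 is not a primitive root.

No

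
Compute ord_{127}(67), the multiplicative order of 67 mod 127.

126

The order of 67 must divide φ(127) = 127 − 1 = 126 = 2 · 3^2 · 7.
Divisors of 126: 1, 2, 3, 6, 7, 9, 14, 18, 21, 42, 63, 126.
Test each divisor d:
67^1 ≡ 67
67^2 ≡ 44
67^3 ≡ 27
67^6 ≡ 94
67^7 ≡ 75
67^9 ≡ 125
67^14 ≡ 37
67^18 ≡ 4
67^21 ≡ 108
67^42 ≡ 107
67^63 ≡ 126
67^126 ≡ 1
The smallest such exponent is 126, so the order of 67 is 126.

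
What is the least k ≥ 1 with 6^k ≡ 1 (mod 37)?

4

The order of 6 must divide φ(37) = 37 − 1 = 36 = 2^2 · 3^2.
Divisors of 36: 1, 2, 3, 4, 6, 9, 12, 18, 36.
Compute 6^d (mod 37) for the divisors d until we hit 1:
6^1 ≡ 6 (mod 37)
6^2 ≡ 36 (mod 37)
6^3 ≡ 31 (mod 37)
6^4 ≡ 1 (mod 37) ✓
The smallest such exponent is 4, so the order of 6 is 4.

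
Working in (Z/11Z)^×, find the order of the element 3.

5

Since 3 ∈ (Z/11Z)^×, its order divides φ(11) = 11 − 1 = 10 = 2 · 5.
Divisors of 10: 1, 2, 5, 10.
Check 3^d mod 11 for each divisor in increasing order:
3^1 ≡ 3
3^2 ≡ 9
3^5 ≡ 1
So ord_11(3) = 5.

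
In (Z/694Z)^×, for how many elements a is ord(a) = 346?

172

φ(694) = φ(2)·φ(347) = 1·346 = 346 = 2 · 173.
Since (Z/694Z)^× is cyclic of order 346, the number of elements of order d is φ(d) when d | 346 and 0 otherwise.
346 = 2 · 173 divides 346, and φ(346) = 172.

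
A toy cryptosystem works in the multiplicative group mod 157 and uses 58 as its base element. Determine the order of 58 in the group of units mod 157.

The order of 58 must divide φ(157) = 157 − 1 = 156 = 2^2 · 3 · 13.
Divisors of 156: 1, 2, 3, 4, 6, 12, 13, 26, 39, 52, 78, 156.
Compute 58^d (mod 157) for the divisors d until we hit 1:
58^1 ≡ 58 (mod 157)
58^2 ≡ 67 (mod 157)
58^3 ≡ 118 (mod 157)
58^4 ≡ 93 (mod 157)
58^6 ≡ 108 (mod 157)
58^12 ≡ 46 (mod 157)
58^13 ≡ 156 (mod 157)
58^26 ≡ 1 (mod 157) ✓
So ord_157(58) = 26.

26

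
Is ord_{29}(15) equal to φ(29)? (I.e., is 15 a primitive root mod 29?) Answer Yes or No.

φ(29) = 29 − 1 = 28 = 2^2 · 7.
Test 15^(28/q) mod 29 for each prime factor q of 28:
15^14 ≡ 28 (mod 29)  [q = 2: ≢ 1 ✓]
15^4 ≡ 20 (mod 29)  [q = 7: ≢ 1 ✓]
Every test exponent gives a nontrivial residue, hence 15 generates the full group.

Yes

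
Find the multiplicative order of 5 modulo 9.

6

The order of 5 must divide φ(9) = φ(3^2) = 3·(3−1) = 6 = 2 · 3.
Divisors of 6: 1, 2, 3, 6.
Compute 5^d (mod 9) for the divisors d until we hit 1:
5^1 ≡ 5
5^2 ≡ 7
5^3 ≡ 8
5^6 ≡ 1
Hence ord(5) = 6.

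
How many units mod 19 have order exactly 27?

φ(19) = 19 − 1 = 18 = 2 · 3^2.
Since (Z/19Z)^× is cyclic of order 18, the number of elements of order d is φ(d) when d | 18 and 0 otherwise.
27 does not divide 18, so no element of (Z/19Z)^× has order 27.

0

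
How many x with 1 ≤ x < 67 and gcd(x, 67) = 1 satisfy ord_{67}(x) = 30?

0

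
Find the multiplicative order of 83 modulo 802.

10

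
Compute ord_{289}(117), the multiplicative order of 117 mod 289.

The order of 117 must divide φ(289) = φ(17^2) = 17·(17−1) = 272 = 2^4 · 17.
Divisors of 272: 1, 2, 4, 8, 16, 17, 34, 68, 136, 272.
Compute 117^d (mod 289) for the divisors d until we hit 1:
117^1 ≡ 117 (mod 289)
117^2 ≡ 106 (mod 289)
117^4 ≡ 254 (mod 289)
117^8 ≡ 69 (mod 289)
117^16 ≡ 137 (mod 289)
117^17 ≡ 134 (mod 289)
117^34 ≡ 38 (mod 289)
117^68 ≡ 288 (mod 289)
117^136 ≡ 1 (mod 289) ✓
Therefore the multiplicative order of 117 modulo 289 is 136.

136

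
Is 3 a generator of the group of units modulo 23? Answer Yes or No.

No

φ(23) = 23 − 1 = 22 = 2 · 11.
Test 3^(22/q) mod 23 for each prime factor q of 22:
3^11 ≡ 1 (mod 23)  [q = 2: ≡ 1 ✗]
3^2 ≡ 9 (mod 23)  [q = 11: ≢ 1 ✓]
Since 3^11 ≡ 1, the order of 3 divides 11 < 22, so 3 is not a primitive root.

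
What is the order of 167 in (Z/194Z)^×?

The order of 167 must divide φ(194) = φ(2)·φ(97) = 1·96 = 96 = 2^5 · 3.
Divisors of 96: 1, 2, 3, 4, 6, 8, 12, 16, 24, 32, 48, 96.
Test each divisor d:
167^1 ≡ 167
167^2 ≡ 147
167^3 ≡ 105
167^4 ≡ 75
167^6 ≡ 161
167^8 ≡ 193
167^12 ≡ 119
167^16 ≡ 1
So ord_194(167) = 16.

16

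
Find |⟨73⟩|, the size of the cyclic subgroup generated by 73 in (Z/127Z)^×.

21

By Lagrange's theorem, ord_127(73) divides φ(127) = 127 − 1 = 126 = 2 · 3^2 · 7.
Divisors of 126: 1, 2, 3, 6, 7, 9, 14, 18, 21, 42, 63, 126.
Test each divisor d:
73^1 ≡ 73
73^2 ≡ 122
73^3 ≡ 16
73^6 ≡ 2
73^7 ≡ 19
73^9 ≡ 32
73^14 ≡ 107
73^18 ≡ 8
73^21 ≡ 1
So ord_127(73) = 21.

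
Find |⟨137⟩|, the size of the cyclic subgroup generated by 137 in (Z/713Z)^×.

30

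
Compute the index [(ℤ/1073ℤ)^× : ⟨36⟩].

Since 36 ∈ (Z/1073Z)^×, its order divides φ(1073) = φ(29·37) = (29−1)·(37−1) = 28·36 = 1008 = 2^4 · 3^2 · 7.
Divisors of 1008: 1, 2, 3, 4, 6, 7, 8, 9, 12, 14, 16, 18, 21, 24, 28, 36, 42, 48, 56, 63, 72, 84, 112, 126, 144, 168, 252, 336, 504, 1008.
Evaluate successive powers at the divisors of 1008:
36^1 ≡ 36
36^2 ≡ 223
36^3 ≡ 517
36^4 ≡ 371
36^6 ≡ 112
36^7 ≡ 813
36^8 ≡ 297
36^9 ≡ 1035
36^12 ≡ 741
36^14 ≡ 1
The order of 36 is 14, so the subgroup it generates has 14 elements.
The index is φ(1073) / ord(36) = 1008 / 14 = 72.

72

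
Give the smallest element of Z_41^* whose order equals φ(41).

6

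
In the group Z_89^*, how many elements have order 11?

φ(89) = 89 − 1 = 88 = 2^3 · 11.
In a cyclic group of order 88, there are φ(d) elements of order d for each divisor d of 88, and zero for non-divisors.
11 | 88, and φ(11) = 11 − 1 = 10.

10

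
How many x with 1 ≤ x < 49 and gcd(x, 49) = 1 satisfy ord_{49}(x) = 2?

φ(49) = φ(7^2) = 7·(7−1) = 42 = 2 · 3 · 7.
In a cyclic group of order 42, there are φ(d) elements of order d for each divisor d of 42, and zero for non-divisors.
2 | 42, and φ(2) = 2 − 1 = 1.

1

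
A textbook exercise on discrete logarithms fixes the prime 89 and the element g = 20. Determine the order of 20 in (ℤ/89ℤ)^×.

44

By Lagrange's theorem, ord_89(20) divides φ(89) = 89 − 1 = 88 = 2^3 · 11.
Divisors of 88: 1, 2, 4, 8, 11, 22, 44, 88.
Compute 20^d (mod 89) for the divisors d until we hit 1:
20^1 ≡ 20 (mod 89)
20^2 ≡ 44 (mod 89)
20^4 ≡ 67 (mod 89)
20^8 ≡ 39 (mod 89)
20^11 ≡ 55 (mod 89)
20^22 ≡ 88 (mod 89)
20^44 ≡ 1 (mod 89) ✓
Hence ord(20) = 44.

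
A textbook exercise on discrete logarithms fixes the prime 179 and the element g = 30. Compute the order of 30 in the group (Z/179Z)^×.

178

By Lagrange's theorem, ord_179(30) divides φ(179) = 179 − 1 = 178 = 2 · 89.
Divisors of 178: 1, 2, 89, 178.
Compute 30^d (mod 179) for the divisors d until we hit 1:
30^1 ≡ 30 (mod 179)
30^2 ≡ 5 (mod 179)
30^89 ≡ 178 (mod 179)
30^178 ≡ 1 (mod 179) ✓
So ord_179(30) = 178.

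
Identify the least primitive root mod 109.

6

φ(109) = 109 − 1 = 108 = 2^2 · 3^3.
Test candidates g = 2, 3, … against the prime factors q ∈ {2, 3} of φ(109): g is a generator iff g^(108/q) ≢ 1 for every such q.
g = 2: 2^54 ≡ 108; 2^36 ≡ 1 — hits 1, so not a primitive root.
g = 3: 3^54 ≡ 1 — hits 1, so not a primitive root.
g = 4: 4^54 ≡ 1 — hits 1, so not a primitive root.
g = 5: 5^54 ≡ 1 — hits 1, so not a primitive root.
g = 6: 6^54 ≡ 108; 6^36 ≡ 63 — none is 1, so 6 is a primitive root.
So 6 is the smallest generator of (Z/109Z)^×.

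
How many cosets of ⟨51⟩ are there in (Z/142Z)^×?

5

The order of 51 must divide φ(142) = φ(2)·φ(71) = 1·70 = 70 = 2 · 5 · 7.
Divisors of 70: 1, 2, 5, 7, 10, 14, 35, 70.
Evaluate successive powers at the divisors of 70:
51^1 ≡ 51 (mod 142)
51^2 ≡ 45 (mod 142)
51^5 ≡ 41 (mod 142)
51^7 ≡ 141 (mod 142)
51^10 ≡ 119 (mod 142)
51^14 ≡ 1 (mod 142) ✓
The order of 51 is 14, so the subgroup it generates has 14 elements.
[(Z/142Z)^× : ⟨51⟩] = 70/14 = 5.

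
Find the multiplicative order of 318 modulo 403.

60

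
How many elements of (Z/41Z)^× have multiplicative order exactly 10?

4

φ(41) = 41 − 1 = 40 = 2^3 · 5.
(Z/41Z)^× is cyclic (|G| = 40); a cyclic group of order m has exactly φ(d) elements of each order d | m, and none otherwise.
10 = 2 · 5 divides 40, and φ(10) = 4.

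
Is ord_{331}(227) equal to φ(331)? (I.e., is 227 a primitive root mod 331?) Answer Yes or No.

φ(331) = 331 − 1 = 330 = 2 · 3 · 5 · 11.
An element g generates (Z/331Z)^× iff g^(330/q) ≢ 1 (mod 331) for each prime q ∈ {2, 3, 5, 11}.
227^165 ≡ 330 (mod 331)  [q = 2: ≢ 1 ✓]
227^110 ≡ 299 (mod 331)  [q = 3: ≢ 1 ✓]
227^66 ≡ 323 (mod 331)  [q = 5: ≢ 1 ✓]
227^30 ≡ 80 (mod 331)  [q = 11: ≢ 1 ✓]
Every test exponent gives a nontrivial residue, hence 227 generates the full group.

Yes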